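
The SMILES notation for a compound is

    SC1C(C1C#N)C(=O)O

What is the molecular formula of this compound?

Walk through each heavy atom and fill implicit hydrogens from standard valence (C 4, N 3, O 2, S 2, halogen 1):
  atom 1: S, bond orders sum to 1 (valence 2) → 1 H
  atom 2: C, bond orders sum to 3 (valence 4) → 1 H
  atom 3: C, bond orders sum to 3 (valence 4) → 1 H
  atom 4: C, bond orders sum to 3 (valence 4) → 1 H
  atom 5: C, bond orders sum to 4 (valence 4) → 0 H
  atom 6: N, bond orders sum to 3 (valence 3) → 0 H
  atom 7: C, bond orders sum to 4 (valence 4) → 0 H
  atom 8: O, bond orders sum to 2 (valence 2) → 0 H
  atom 9: O, bond orders sum to 1 (valence 2) → 1 H
Totals → C:5, H:5, N:1, O:2, S:1.

C5H5NO2S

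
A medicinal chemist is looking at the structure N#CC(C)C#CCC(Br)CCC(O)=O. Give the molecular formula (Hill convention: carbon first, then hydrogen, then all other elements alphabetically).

C10H12BrNO2

Walk through each heavy atom and fill implicit hydrogens from standard valence (C 4, N 3, O 2, S 2, halogen 1):
  atom 1: N, bond orders sum to 3 (valence 3) → 0 H
  atom 2: C, bond orders sum to 4 (valence 4) → 0 H
  atom 3: C, bond orders sum to 3 (valence 4) → 1 H
  atom 4: C, bond orders sum to 1 (valence 4) → 3 H
  atom 5: C, bond orders sum to 4 (valence 4) → 0 H
  atom 6: C, bond orders sum to 4 (valence 4) → 0 H
  atom 7: C, bond orders sum to 2 (valence 4) → 2 H
  atom 8: C, bond orders sum to 3 (valence 4) → 1 H
  atom 9: Br (halogen, monovalent) → 0 H
  atom 10: C, bond orders sum to 2 (valence 4) → 2 H
  atom 11: C, bond orders sum to 2 (valence 4) → 2 H
  atom 12: C, bond orders sum to 4 (valence 4) → 0 H
  atom 13: O, bond orders sum to 1 (valence 2) → 1 H
  atom 14: O, bond orders sum to 2 (valence 2) → 0 H
Totals → C:10, H:12, Br:1, N:1, O:2.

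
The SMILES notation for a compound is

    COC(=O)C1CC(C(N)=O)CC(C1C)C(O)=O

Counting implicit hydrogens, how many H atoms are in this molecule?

Walk through each heavy atom and fill implicit hydrogens from standard valence (C 4, N 3, O 2, S 2, halogen 1):
  atom 1: C, bond orders sum to 1 (valence 4) → 3 H
  atom 2: O, bond orders sum to 2 (valence 2) → 0 H
  atom 3: C, bond orders sum to 4 (valence 4) → 0 H
  atom 4: O, bond orders sum to 2 (valence 2) → 0 H
  atom 5: C, bond orders sum to 3 (valence 4) → 1 H
  atom 6: C, bond orders sum to 2 (valence 4) → 2 H
  atom 7: C, bond orders sum to 3 (valence 4) → 1 H
  atom 8: C, bond orders sum to 4 (valence 4) → 0 H
  atom 9: N, bond orders sum to 1 (valence 3) → 2 H
  atom 10: O, bond orders sum to 2 (valence 2) → 0 H
  atom 11: C, bond orders sum to 2 (valence 4) → 2 H
  atom 12: C, bond orders sum to 3 (valence 4) → 1 H
  atom 13: C, bond orders sum to 3 (valence 4) → 1 H
  atom 14: C, bond orders sum to 1 (valence 4) → 3 H
  atom 15: C, bond orders sum to 4 (valence 4) → 0 H
  atom 16: O, bond orders sum to 1 (valence 2) → 1 H
  atom 17: O, bond orders sum to 2 (valence 2) → 0 H
Total hydrogens: 17.

17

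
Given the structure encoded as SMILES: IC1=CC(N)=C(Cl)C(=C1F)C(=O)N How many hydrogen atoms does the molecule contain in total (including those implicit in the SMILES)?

Walk through each heavy atom and fill implicit hydrogens from standard valence (C 4, N 3, O 2, S 2, halogen 1):
  atom 1: I (halogen, monovalent) → 0 H
  atom 2: C, bond orders sum to 4 (valence 4) → 0 H
  atom 3: C, bond orders sum to 3 (valence 4) → 1 H
  atom 4: C, bond orders sum to 4 (valence 4) → 0 H
  atom 5: N, bond orders sum to 1 (valence 3) → 2 H
  atom 6: C, bond orders sum to 4 (valence 4) → 0 H
  atom 7: Cl (halogen, monovalent) → 0 H
  atom 8: C, bond orders sum to 4 (valence 4) → 0 H
  atom 9: C, bond orders sum to 4 (valence 4) → 0 H
  atom 10: F (halogen, monovalent) → 0 H
  atom 11: C, bond orders sum to 4 (valence 4) → 0 H
  atom 12: O, bond orders sum to 2 (valence 2) → 0 H
  atom 13: N, bond orders sum to 1 (valence 3) → 2 H
Total hydrogens: 5.

5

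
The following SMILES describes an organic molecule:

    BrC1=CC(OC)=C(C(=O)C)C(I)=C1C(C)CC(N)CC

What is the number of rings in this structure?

1

In SMILES, each pair of matching ring-closure digits denotes one ring-closing bond; the number of such bonds equals the number of independent rings.
Ring-closure bonds here: 1.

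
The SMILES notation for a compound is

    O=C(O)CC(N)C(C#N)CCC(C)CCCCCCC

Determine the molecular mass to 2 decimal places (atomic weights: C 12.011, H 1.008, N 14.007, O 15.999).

282.43 g/mol

First, the molecular formula is C16H30N2O2 (counting implicit H from valence).
  C: 16 × 12.011 = 192.176
  H: 30 × 1.008 = 30.240
  N: 2 × 14.007 = 28.014
  O: 2 × 15.999 = 31.998
Sum: 16×12.011 + 30×1.008 + 2×14.007 + 2×15.999 = 282.428 → 282.43 g/mol.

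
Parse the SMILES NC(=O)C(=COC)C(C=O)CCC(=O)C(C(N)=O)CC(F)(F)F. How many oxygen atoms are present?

Scan the SMILES for O atoms (remember two-letter symbols like Cl and Br are single atoms).
Oxygen count: 5.

5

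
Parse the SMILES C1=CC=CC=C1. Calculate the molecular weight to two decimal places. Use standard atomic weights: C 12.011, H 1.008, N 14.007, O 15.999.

78.11 g/mol

First, the molecular formula is C6H6 (counting implicit H from valence).
  C: 6 × 12.011 = 72.066
  H: 6 × 1.008 = 6.048
Sum: 6×12.011 + 6×1.008 = 78.114 → 78.11 g/mol.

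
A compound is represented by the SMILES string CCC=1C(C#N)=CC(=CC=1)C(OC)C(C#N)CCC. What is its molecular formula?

Walk through each heavy atom and fill implicit hydrogens from standard valence (C 4, N 3, O 2, S 2, halogen 1):
  atom 1: C, bond orders sum to 1 (valence 4) → 3 H
  atom 2: C, bond orders sum to 2 (valence 4) → 2 H
  atom 3: C, bond orders sum to 4 (valence 4) → 0 H
  atom 4: C, bond orders sum to 4 (valence 4) → 0 H
  atom 5: C, bond orders sum to 4 (valence 4) → 0 H
  atom 6: N, bond orders sum to 3 (valence 3) → 0 H
  atom 7: C, bond orders sum to 3 (valence 4) → 1 H
  atom 8: C, bond orders sum to 4 (valence 4) → 0 H
  atom 9: C, bond orders sum to 3 (valence 4) → 1 H
  atom 10: C, bond orders sum to 3 (valence 4) → 1 H
  atom 11: C, bond orders sum to 3 (valence 4) → 1 H
  atom 12: O, bond orders sum to 2 (valence 2) → 0 H
  atom 13: C, bond orders sum to 1 (valence 4) → 3 H
  atom 14: C, bond orders sum to 3 (valence 4) → 1 H
  atom 15: C, bond orders sum to 4 (valence 4) → 0 H
  atom 16: N, bond orders sum to 3 (valence 3) → 0 H
  atom 17: C, bond orders sum to 2 (valence 4) → 2 H
  atom 18: C, bond orders sum to 2 (valence 4) → 2 H
  atom 19: C, bond orders sum to 1 (valence 4) → 3 H
Totals → C:16, H:20, N:2, O:1.

C16H20N2O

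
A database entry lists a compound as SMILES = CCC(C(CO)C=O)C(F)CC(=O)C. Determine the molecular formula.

Walk through each heavy atom and fill implicit hydrogens from standard valence (C 4, N 3, O 2, S 2, halogen 1):
  atom 1: C, bond orders sum to 1 (valence 4) → 3 H
  atom 2: C, bond orders sum to 2 (valence 4) → 2 H
  atom 3: C, bond orders sum to 3 (valence 4) → 1 H
  atom 4: C, bond orders sum to 3 (valence 4) → 1 H
  atom 5: C, bond orders sum to 2 (valence 4) → 2 H
  atom 6: O, bond orders sum to 1 (valence 2) → 1 H
  atom 7: C, bond orders sum to 3 (valence 4) → 1 H
  atom 8: O, bond orders sum to 2 (valence 2) → 0 H
  atom 9: C, bond orders sum to 3 (valence 4) → 1 H
  atom 10: F (halogen, monovalent) → 0 H
  atom 11: C, bond orders sum to 2 (valence 4) → 2 H
  atom 12: C, bond orders sum to 4 (valence 4) → 0 H
  atom 13: O, bond orders sum to 2 (valence 2) → 0 H
  atom 14: C, bond orders sum to 1 (valence 4) → 3 H
Totals → C:10, H:17, F:1, O:3.
In Hill order: C10H17FO3.

C10H17FO3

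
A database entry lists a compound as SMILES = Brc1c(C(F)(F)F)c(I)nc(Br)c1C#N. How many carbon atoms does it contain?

7

Count every carbon token in the SMILES (each C, including those in ring-closure positions and inside branches).
Carbon count: 7.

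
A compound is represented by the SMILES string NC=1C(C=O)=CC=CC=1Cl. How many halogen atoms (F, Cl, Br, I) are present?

Halogen atoms appear at heavy-atom position 10 (1×Cl).
Other groups present: 1 aldehyde, 1 primary amine.
Halogen count: 1.

1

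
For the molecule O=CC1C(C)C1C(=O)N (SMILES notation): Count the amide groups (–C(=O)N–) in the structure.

1

The amide motif appears at heavy-atom position 7 in the SMILES.
Other groups present: 1 aldehyde.
Amide count: 1.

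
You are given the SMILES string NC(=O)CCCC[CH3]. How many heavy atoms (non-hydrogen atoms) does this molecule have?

8

Every atom symbol written in the SMILES (organic subset) is one heavy atom; implicit H are not written.
Heavy atoms by element → C:6, N:1, O:1.
Total: 8.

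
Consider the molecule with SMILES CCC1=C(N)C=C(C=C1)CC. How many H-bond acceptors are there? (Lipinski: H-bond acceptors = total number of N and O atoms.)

N atoms: 1; O atoms: 0.
Lipinski HBA = 1 + 0 = 1.

1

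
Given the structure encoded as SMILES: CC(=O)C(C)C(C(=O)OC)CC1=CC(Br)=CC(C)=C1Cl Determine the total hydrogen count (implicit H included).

18

Walk through each heavy atom and fill implicit hydrogens from standard valence (C 4, N 3, O 2, S 2, halogen 1):
  atom 1: C, bond orders sum to 1 (valence 4) → 3 H
  atom 2: C, bond orders sum to 4 (valence 4) → 0 H
  atom 3: O, bond orders sum to 2 (valence 2) → 0 H
  atom 4: C, bond orders sum to 3 (valence 4) → 1 H
  atom 5: C, bond orders sum to 1 (valence 4) → 3 H
  atom 6: C, bond orders sum to 3 (valence 4) → 1 H
  atom 7: C, bond orders sum to 4 (valence 4) → 0 H
  atom 8: O, bond orders sum to 2 (valence 2) → 0 H
  atom 9: O, bond orders sum to 2 (valence 2) → 0 H
  atom 10: C, bond orders sum to 1 (valence 4) → 3 H
  atom 11: C, bond orders sum to 2 (valence 4) → 2 H
  atom 12: C, bond orders sum to 4 (valence 4) → 0 H
  atom 13: C, bond orders sum to 3 (valence 4) → 1 H
  atom 14: C, bond orders sum to 4 (valence 4) → 0 H
  atom 15: Br (halogen, monovalent) → 0 H
  atom 16: C, bond orders sum to 3 (valence 4) → 1 H
  atom 17: C, bond orders sum to 4 (valence 4) → 0 H
  atom 18: C, bond orders sum to 1 (valence 4) → 3 H
  atom 19: C, bond orders sum to 4 (valence 4) → 0 H
  atom 20: Cl (halogen, monovalent) → 0 H
Total hydrogens: 18.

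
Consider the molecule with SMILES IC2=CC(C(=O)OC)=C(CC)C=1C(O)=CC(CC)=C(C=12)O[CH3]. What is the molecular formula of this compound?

C17H19IO4

Walk through each heavy atom and fill implicit hydrogens from standard valence (C 4, N 3, O 2, S 2, halogen 1):
  atom 1: I (halogen, monovalent) → 0 H
  atom 2: C, bond orders sum to 4 (valence 4) → 0 H
  atom 3: C, bond orders sum to 3 (valence 4) → 1 H
  atom 4: C, bond orders sum to 4 (valence 4) → 0 H
  atom 5: C, bond orders sum to 4 (valence 4) → 0 H
  atom 6: O, bond orders sum to 2 (valence 2) → 0 H
  atom 7: O, bond orders sum to 2 (valence 2) → 0 H
  atom 8: C, bond orders sum to 1 (valence 4) → 3 H
  atom 9: C, bond orders sum to 4 (valence 4) → 0 H
  atom 10: C, bond orders sum to 2 (valence 4) → 2 H
  atom 11: C, bond orders sum to 1 (valence 4) → 3 H
  atom 12: C, bond orders sum to 4 (valence 4) → 0 H
  atom 13: C, bond orders sum to 4 (valence 4) → 0 H
  atom 14: O, bond orders sum to 1 (valence 2) → 1 H
  atom 15: C, bond orders sum to 3 (valence 4) → 1 H
  atom 16: C, bond orders sum to 4 (valence 4) → 0 H
  atom 17: C, bond orders sum to 2 (valence 4) → 2 H
  atom 18: C, bond orders sum to 1 (valence 4) → 3 H
  atom 19: C, bond orders sum to 4 (valence 4) → 0 H
  atom 20: C, bond orders sum to 4 (valence 4) → 0 H
  atom 21: O, bond orders sum to 2 (valence 2) → 0 H
  atom 22: C with explicit H count 3
Totals → C:17, H:19, I:1, O:4.
In Hill order: C17H19IO4.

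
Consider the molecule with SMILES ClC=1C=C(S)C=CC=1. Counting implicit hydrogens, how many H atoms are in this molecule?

Walk through each heavy atom and fill implicit hydrogens from standard valence (C 4, N 3, O 2, S 2, halogen 1):
  atom 1: Cl (halogen, monovalent) → 0 H
  atom 2: C, bond orders sum to 4 (valence 4) → 0 H
  atom 3: C, bond orders sum to 3 (valence 4) → 1 H
  atom 4: C, bond orders sum to 4 (valence 4) → 0 H
  atom 5: S, bond orders sum to 1 (valence 2) → 1 H
  atom 6: C, bond orders sum to 3 (valence 4) → 1 H
  atom 7: C, bond orders sum to 3 (valence 4) → 1 H
  atom 8: C, bond orders sum to 3 (valence 4) → 1 H
Total hydrogens: 5.

5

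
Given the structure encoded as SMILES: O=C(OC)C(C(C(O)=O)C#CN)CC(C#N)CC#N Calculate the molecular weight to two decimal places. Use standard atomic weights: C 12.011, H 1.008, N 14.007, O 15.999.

First, the molecular formula is C12H13N3O4 (counting implicit H from valence).
  C: 12 × 12.011 = 144.132
  H: 13 × 1.008 = 13.104
  N: 3 × 14.007 = 42.021
  O: 4 × 15.999 = 63.996
Sum: 12×12.011 + 13×1.008 + 3×14.007 + 4×15.999 = 263.253 → 263.25 g/mol.

263.25 g/mol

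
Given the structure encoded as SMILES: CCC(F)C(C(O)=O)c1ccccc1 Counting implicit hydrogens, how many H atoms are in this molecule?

13

Walk through each heavy atom and fill implicit hydrogens from standard valence (C 4, N 3, O 2, S 2, halogen 1); for lowercase aromatic atoms, an aromatic c carries 1 H when it has two neighbours and 0 H with three, and aromatic n carries 0 H:
  atom 1: C, bond orders sum to 1 (valence 4) → 3 H
  atom 2: C, bond orders sum to 2 (valence 4) → 2 H
  atom 3: C, bond orders sum to 3 (valence 4) → 1 H
  atom 4: F (halogen, monovalent) → 0 H
  atom 5: C, bond orders sum to 3 (valence 4) → 1 H
  atom 6: C, bond orders sum to 4 (valence 4) → 0 H
  atom 7: O, bond orders sum to 1 (valence 2) → 1 H
  atom 8: O, bond orders sum to 2 (valence 2) → 0 H
  atom 9: aromatic c, 3 neighbours → 0 H
  atom 10: aromatic c, 2 neighbours → 1 H
  atom 11: aromatic c, 2 neighbours → 1 H
  atom 12: aromatic c, 2 neighbours → 1 H
  atom 13: aromatic c, 2 neighbours → 1 H
  atom 14: aromatic c, 2 neighbours → 1 H
Total hydrogens: 13.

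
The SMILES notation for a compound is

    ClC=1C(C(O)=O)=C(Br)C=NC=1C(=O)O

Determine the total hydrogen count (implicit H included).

Walk through each heavy atom and fill implicit hydrogens from standard valence (C 4, N 3, O 2, S 2, halogen 1):
  atom 1: Cl (halogen, monovalent) → 0 H
  atom 2: C, bond orders sum to 4 (valence 4) → 0 H
  atom 3: C, bond orders sum to 4 (valence 4) → 0 H
  atom 4: C, bond orders sum to 4 (valence 4) → 0 H
  atom 5: O, bond orders sum to 1 (valence 2) → 1 H
  atom 6: O, bond orders sum to 2 (valence 2) → 0 H
  atom 7: C, bond orders sum to 4 (valence 4) → 0 H
  atom 8: Br (halogen, monovalent) → 0 H
  atom 9: C, bond orders sum to 3 (valence 4) → 1 H
  atom 10: N, bond orders sum to 3 (valence 3) → 0 H
  atom 11: C, bond orders sum to 4 (valence 4) → 0 H
  atom 12: C, bond orders sum to 4 (valence 4) → 0 H
  atom 13: O, bond orders sum to 2 (valence 2) → 0 H
  atom 14: O, bond orders sum to 1 (valence 2) → 1 H
Total hydrogens: 3.

3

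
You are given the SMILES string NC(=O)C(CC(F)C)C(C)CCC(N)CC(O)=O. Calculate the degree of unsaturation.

Molecular formula: C12H23FN2O3.
DoU = (2C + 2 + N − H − X) / 2, where X is the halogen count and O/S are ignored.
    = (2·12 + 2 + 2 − 23 − 1) / 2 = 4 / 2 = 2.

2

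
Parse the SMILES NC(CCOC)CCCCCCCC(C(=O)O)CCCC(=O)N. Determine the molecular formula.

Walk through each heavy atom and fill implicit hydrogens from standard valence (C 4, N 3, O 2, S 2, halogen 1):
  atom 1: N, bond orders sum to 1 (valence 3) → 2 H
  atom 2: C, bond orders sum to 3 (valence 4) → 1 H
  atom 3: C, bond orders sum to 2 (valence 4) → 2 H
  atom 4: C, bond orders sum to 2 (valence 4) → 2 H
  atom 5: O, bond orders sum to 2 (valence 2) → 0 H
  atom 6: C, bond orders sum to 1 (valence 4) → 3 H
  atom 7: C, bond orders sum to 2 (valence 4) → 2 H
  atom 8: C, bond orders sum to 2 (valence 4) → 2 H
  atom 9: C, bond orders sum to 2 (valence 4) → 2 H
  atom 10: C, bond orders sum to 2 (valence 4) → 2 H
  atom 11: C, bond orders sum to 2 (valence 4) → 2 H
  atom 12: C, bond orders sum to 2 (valence 4) → 2 H
  atom 13: C, bond orders sum to 2 (valence 4) → 2 H
  atom 14: C, bond orders sum to 3 (valence 4) → 1 H
  atom 15: C, bond orders sum to 4 (valence 4) → 0 H
  atom 16: O, bond orders sum to 2 (valence 2) → 0 H
  atom 17: O, bond orders sum to 1 (valence 2) → 1 H
  atom 18: C, bond orders sum to 2 (valence 4) → 2 H
  atom 19: C, bond orders sum to 2 (valence 4) → 2 H
  atom 20: C, bond orders sum to 2 (valence 4) → 2 H
  atom 21: C, bond orders sum to 4 (valence 4) → 0 H
  atom 22: O, bond orders sum to 2 (valence 2) → 0 H
  atom 23: N, bond orders sum to 1 (valence 3) → 2 H
Totals → C:17, H:34, N:2, O:4.

C17H34N2O4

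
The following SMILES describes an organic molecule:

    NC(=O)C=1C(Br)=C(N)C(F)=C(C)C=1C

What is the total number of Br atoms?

Scan the SMILES for Br atoms (remember two-letter symbols like Cl and Br are single atoms).
Bromine count: 1.

1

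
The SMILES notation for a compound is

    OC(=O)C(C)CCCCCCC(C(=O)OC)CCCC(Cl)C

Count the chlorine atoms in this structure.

Scan the SMILES for Cl atoms (remember two-letter symbols like Cl and Br are single atoms).
Chlorine count: 1.

1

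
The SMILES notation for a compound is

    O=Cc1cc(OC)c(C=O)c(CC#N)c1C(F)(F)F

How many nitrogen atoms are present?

Scan the SMILES for N atoms (remember two-letter symbols like Cl and Br are single atoms).
Nitrogen count: 1.

1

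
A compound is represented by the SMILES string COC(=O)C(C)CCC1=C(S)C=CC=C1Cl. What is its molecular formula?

Walk through each heavy atom and fill implicit hydrogens from standard valence (C 4, N 3, O 2, S 2, halogen 1):
  atom 1: C, bond orders sum to 1 (valence 4) → 3 H
  atom 2: O, bond orders sum to 2 (valence 2) → 0 H
  atom 3: C, bond orders sum to 4 (valence 4) → 0 H
  atom 4: O, bond orders sum to 2 (valence 2) → 0 H
  atom 5: C, bond orders sum to 3 (valence 4) → 1 H
  atom 6: C, bond orders sum to 1 (valence 4) → 3 H
  atom 7: C, bond orders sum to 2 (valence 4) → 2 H
  atom 8: C, bond orders sum to 2 (valence 4) → 2 H
  atom 9: C, bond orders sum to 4 (valence 4) → 0 H
  atom 10: C, bond orders sum to 4 (valence 4) → 0 H
  atom 11: S, bond orders sum to 1 (valence 2) → 1 H
  atom 12: C, bond orders sum to 3 (valence 4) → 1 H
  atom 13: C, bond orders sum to 3 (valence 4) → 1 H
  atom 14: C, bond orders sum to 3 (valence 4) → 1 H
  atom 15: C, bond orders sum to 4 (valence 4) → 0 H
  atom 16: Cl (halogen, monovalent) → 0 H
Totals → C:12, H:15, Cl:1, O:2, S:1.

C12H15ClO2S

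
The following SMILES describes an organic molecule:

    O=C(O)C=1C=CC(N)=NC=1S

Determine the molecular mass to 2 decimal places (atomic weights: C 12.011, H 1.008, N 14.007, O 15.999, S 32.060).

First, the molecular formula is C6H6N2O2S (counting implicit H from valence).
  C: 6 × 12.011 = 72.066
  H: 6 × 1.008 = 6.048
  N: 2 × 14.007 = 28.014
  O: 2 × 15.999 = 31.998
  S: 1 × 32.060 = 32.060
Sum: 6×12.011 + 6×1.008 + 2×14.007 + 2×15.999 + 1×32.060 = 170.186 → 170.19 g/mol.

170.19 g/mol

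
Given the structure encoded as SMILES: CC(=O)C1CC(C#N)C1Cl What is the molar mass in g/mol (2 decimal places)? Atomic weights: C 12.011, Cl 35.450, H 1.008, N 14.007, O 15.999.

First, the molecular formula is C7H8ClNO (counting implicit H from valence).
  C: 7 × 12.011 = 84.077
  Cl: 1 × 35.450 = 35.450
  H: 8 × 1.008 = 8.064
  N: 1 × 14.007 = 14.007
  O: 1 × 15.999 = 15.999
Sum: 7×12.011 + 1×35.450 + 8×1.008 + 1×14.007 + 1×15.999 = 157.597 → 157.60 g/mol.

157.60 g/mol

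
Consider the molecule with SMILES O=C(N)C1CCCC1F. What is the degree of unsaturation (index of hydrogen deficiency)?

Degree of unsaturation = (number of rings) + (number of π bonds).
Ring closures in the SMILES: 1.
π bonds: 1 double bond (each 1 DoU) → 1 DoU from unsaturation.
Total DoU = 1 + 1 = 2.

2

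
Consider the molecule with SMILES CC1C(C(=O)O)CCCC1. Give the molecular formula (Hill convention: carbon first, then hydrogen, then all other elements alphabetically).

C8H14O2

Walk through each heavy atom and fill implicit hydrogens from standard valence (C 4, N 3, O 2, S 2, halogen 1):
  atom 1: C, bond orders sum to 1 (valence 4) → 3 H
  atom 2: C, bond orders sum to 3 (valence 4) → 1 H
  atom 3: C, bond orders sum to 3 (valence 4) → 1 H
  atom 4: C, bond orders sum to 4 (valence 4) → 0 H
  atom 5: O, bond orders sum to 2 (valence 2) → 0 H
  atom 6: O, bond orders sum to 1 (valence 2) → 1 H
  atom 7: C, bond orders sum to 2 (valence 4) → 2 H
  atom 8: C, bond orders sum to 2 (valence 4) → 2 H
  atom 9: C, bond orders sum to 2 (valence 4) → 2 H
  atom 10: C, bond orders sum to 2 (valence 4) → 2 H
Totals → C:8, H:14, O:2.
In Hill order: C8H14O2.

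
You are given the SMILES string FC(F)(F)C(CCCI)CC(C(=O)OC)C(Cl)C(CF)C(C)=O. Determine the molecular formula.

C14H20ClF4IO3

Walk through each heavy atom and fill implicit hydrogens from standard valence (C 4, N 3, O 2, S 2, halogen 1):
  atom 1: F (halogen, monovalent) → 0 H
  atom 2: C, bond orders sum to 4 (valence 4) → 0 H
  atom 3: F (halogen, monovalent) → 0 H
  atom 4: F (halogen, monovalent) → 0 H
  atom 5: C, bond orders sum to 3 (valence 4) → 1 H
  atom 6: C, bond orders sum to 2 (valence 4) → 2 H
  atom 7: C, bond orders sum to 2 (valence 4) → 2 H
  atom 8: C, bond orders sum to 2 (valence 4) → 2 H
  atom 9: I (halogen, monovalent) → 0 H
  atom 10: C, bond orders sum to 2 (valence 4) → 2 H
  atom 11: C, bond orders sum to 3 (valence 4) → 1 H
  atom 12: C, bond orders sum to 4 (valence 4) → 0 H
  atom 13: O, bond orders sum to 2 (valence 2) → 0 H
  atom 14: O, bond orders sum to 2 (valence 2) → 0 H
  atom 15: C, bond orders sum to 1 (valence 4) → 3 H
  atom 16: C, bond orders sum to 3 (valence 4) → 1 H
  atom 17: Cl (halogen, monovalent) → 0 H
  atom 18: C, bond orders sum to 3 (valence 4) → 1 H
  atom 19: C, bond orders sum to 2 (valence 4) → 2 H
  atom 20: F (halogen, monovalent) → 0 H
  atom 21: C, bond orders sum to 4 (valence 4) → 0 H
  atom 22: C, bond orders sum to 1 (valence 4) → 3 H
  atom 23: O, bond orders sum to 2 (valence 2) → 0 H
Totals → C:14, H:20, Cl:1, F:4, I:1, O:3.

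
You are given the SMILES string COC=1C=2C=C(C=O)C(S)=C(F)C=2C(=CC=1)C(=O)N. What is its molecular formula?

Walk through each heavy atom and fill implicit hydrogens from standard valence (C 4, N 3, O 2, S 2, halogen 1):
  atom 1: C, bond orders sum to 1 (valence 4) → 3 H
  atom 2: O, bond orders sum to 2 (valence 2) → 0 H
  atom 3: C, bond orders sum to 4 (valence 4) → 0 H
  atom 4: C, bond orders sum to 4 (valence 4) → 0 H
  atom 5: C, bond orders sum to 3 (valence 4) → 1 H
  atom 6: C, bond orders sum to 4 (valence 4) → 0 H
  atom 7: C, bond orders sum to 3 (valence 4) → 1 H
  atom 8: O, bond orders sum to 2 (valence 2) → 0 H
  atom 9: C, bond orders sum to 4 (valence 4) → 0 H
  atom 10: S, bond orders sum to 1 (valence 2) → 1 H
  atom 11: C, bond orders sum to 4 (valence 4) → 0 H
  atom 12: F (halogen, monovalent) → 0 H
  atom 13: C, bond orders sum to 4 (valence 4) → 0 H
  atom 14: C, bond orders sum to 4 (valence 4) → 0 H
  atom 15: C, bond orders sum to 3 (valence 4) → 1 H
  atom 16: C, bond orders sum to 3 (valence 4) → 1 H
  atom 17: C, bond orders sum to 4 (valence 4) → 0 H
  atom 18: O, bond orders sum to 2 (valence 2) → 0 H
  atom 19: N, bond orders sum to 1 (valence 3) → 2 H
Totals → C:13, H:10, F:1, N:1, O:3, S:1.

C13H10FNO3S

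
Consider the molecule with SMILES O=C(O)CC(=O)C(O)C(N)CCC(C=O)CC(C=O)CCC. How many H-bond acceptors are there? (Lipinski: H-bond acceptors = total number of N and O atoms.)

7

N atoms: 1; O atoms: 6.
Lipinski HBA = 1 + 6 = 7.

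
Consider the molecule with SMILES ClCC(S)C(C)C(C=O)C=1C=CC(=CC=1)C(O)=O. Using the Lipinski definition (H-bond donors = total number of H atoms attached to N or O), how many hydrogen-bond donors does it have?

Donors: find every N or O and count the H atoms it carries.
  atom 9 (O): bond orders sum to 2 → 0 H
  atom 17 (O): bond orders sum to 1 → 1 H
  atom 18 (O): bond orders sum to 2 → 0 H
Lipinski HBD = 1.

1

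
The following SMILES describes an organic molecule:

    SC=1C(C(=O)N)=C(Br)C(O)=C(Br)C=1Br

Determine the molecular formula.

Walk through each heavy atom and fill implicit hydrogens from standard valence (C 4, N 3, O 2, S 2, halogen 1):
  atom 1: S, bond orders sum to 1 (valence 2) → 1 H
  atom 2: C, bond orders sum to 4 (valence 4) → 0 H
  atom 3: C, bond orders sum to 4 (valence 4) → 0 H
  atom 4: C, bond orders sum to 4 (valence 4) → 0 H
  atom 5: O, bond orders sum to 2 (valence 2) → 0 H
  atom 6: N, bond orders sum to 1 (valence 3) → 2 H
  atom 7: C, bond orders sum to 4 (valence 4) → 0 H
  atom 8: Br (halogen, monovalent) → 0 H
  atom 9: C, bond orders sum to 4 (valence 4) → 0 H
  atom 10: O, bond orders sum to 1 (valence 2) → 1 H
  atom 11: C, bond orders sum to 4 (valence 4) → 0 H
  atom 12: Br (halogen, monovalent) → 0 H
  atom 13: C, bond orders sum to 4 (valence 4) → 0 H
  atom 14: Br (halogen, monovalent) → 0 H
Totals → C:7, H:4, Br:3, N:1, O:2, S:1.
In Hill order: C7H4Br3NO2S.

C7H4Br3NO2S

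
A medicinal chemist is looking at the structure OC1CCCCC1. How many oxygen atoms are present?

1

Scan the SMILES for O atoms (remember two-letter symbols like Cl and Br are single atoms).
Oxygen count: 1.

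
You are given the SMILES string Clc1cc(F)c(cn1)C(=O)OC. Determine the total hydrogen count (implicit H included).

Walk through each heavy atom and fill implicit hydrogens from standard valence (C 4, N 3, O 2, S 2, halogen 1); for lowercase aromatic atoms, an aromatic c carries 1 H when it has two neighbours and 0 H with three, and aromatic n carries 0 H:
  atom 1: Cl (halogen, monovalent) → 0 H
  atom 2: aromatic c, 3 neighbours → 0 H
  atom 3: aromatic c, 2 neighbours → 1 H
  atom 4: aromatic c, 3 neighbours → 0 H
  atom 5: F (halogen, monovalent) → 0 H
  atom 6: aromatic c, 3 neighbours → 0 H
  atom 7: aromatic c, 2 neighbours → 1 H
  atom 8: aromatic n, 2 neighbours → 0 H
  atom 9: C, bond orders sum to 4 (valence 4) → 0 H
  atom 10: O, bond orders sum to 2 (valence 2) → 0 H
  atom 11: O, bond orders sum to 2 (valence 2) → 0 H
  atom 12: C, bond orders sum to 1 (valence 4) → 3 H
Total hydrogens: 5.

5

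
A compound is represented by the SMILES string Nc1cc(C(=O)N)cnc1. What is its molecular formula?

Walk through each heavy atom and fill implicit hydrogens from standard valence (C 4, N 3, O 2, S 2, halogen 1); for lowercase aromatic atoms, an aromatic c carries 1 H when it has two neighbours and 0 H with three, and aromatic n carries 0 H:
  atom 1: N, bond orders sum to 1 (valence 3) → 2 H
  atom 2: aromatic c, 3 neighbours → 0 H
  atom 3: aromatic c, 2 neighbours → 1 H
  atom 4: aromatic c, 3 neighbours → 0 H
  atom 5: C, bond orders sum to 4 (valence 4) → 0 H
  atom 6: O, bond orders sum to 2 (valence 2) → 0 H
  atom 7: N, bond orders sum to 1 (valence 3) → 2 H
  atom 8: aromatic c, 2 neighbours → 1 H
  atom 9: aromatic n, 2 neighbours → 0 H
  atom 10: aromatic c, 2 neighbours → 1 H
Totals → C:6, H:7, N:3, O:1.
In Hill order: C6H7N3O.

C6H7N3O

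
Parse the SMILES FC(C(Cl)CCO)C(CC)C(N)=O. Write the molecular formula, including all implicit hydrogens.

Walk through each heavy atom and fill implicit hydrogens from standard valence (C 4, N 3, O 2, S 2, halogen 1):
  atom 1: F (halogen, monovalent) → 0 H
  atom 2: C, bond orders sum to 3 (valence 4) → 1 H
  atom 3: C, bond orders sum to 3 (valence 4) → 1 H
  atom 4: Cl (halogen, monovalent) → 0 H
  atom 5: C, bond orders sum to 2 (valence 4) → 2 H
  atom 6: C, bond orders sum to 2 (valence 4) → 2 H
  atom 7: O, bond orders sum to 1 (valence 2) → 1 H
  atom 8: C, bond orders sum to 3 (valence 4) → 1 H
  atom 9: C, bond orders sum to 2 (valence 4) → 2 H
  atom 10: C, bond orders sum to 1 (valence 4) → 3 H
  atom 11: C, bond orders sum to 4 (valence 4) → 0 H
  atom 12: N, bond orders sum to 1 (valence 3) → 2 H
  atom 13: O, bond orders sum to 2 (valence 2) → 0 H
Totals → C:8, H:15, Cl:1, F:1, N:1, O:2.
In Hill order: C8H15ClFNO2.

C8H15ClFNO2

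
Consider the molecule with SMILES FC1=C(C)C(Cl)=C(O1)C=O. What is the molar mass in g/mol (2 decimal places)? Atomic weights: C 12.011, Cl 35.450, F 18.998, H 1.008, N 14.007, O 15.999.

First, the molecular formula is C6H4ClFO2 (counting implicit H from valence).
  C: 6 × 12.011 = 72.066
  Cl: 1 × 35.450 = 35.450
  F: 1 × 18.998 = 18.998
  H: 4 × 1.008 = 4.032
  O: 2 × 15.999 = 31.998
Sum: 6×12.011 + 1×35.450 + 1×18.998 + 4×1.008 + 2×15.999 = 162.544 → 162.54 g/mol.

162.54 g/mol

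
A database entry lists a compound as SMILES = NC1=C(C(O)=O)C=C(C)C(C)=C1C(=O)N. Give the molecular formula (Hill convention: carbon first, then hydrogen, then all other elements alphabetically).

Walk through each heavy atom and fill implicit hydrogens from standard valence (C 4, N 3, O 2, S 2, halogen 1):
  atom 1: N, bond orders sum to 1 (valence 3) → 2 H
  atom 2: C, bond orders sum to 4 (valence 4) → 0 H
  atom 3: C, bond orders sum to 4 (valence 4) → 0 H
  atom 4: C, bond orders sum to 4 (valence 4) → 0 H
  atom 5: O, bond orders sum to 1 (valence 2) → 1 H
  atom 6: O, bond orders sum to 2 (valence 2) → 0 H
  atom 7: C, bond orders sum to 3 (valence 4) → 1 H
  atom 8: C, bond orders sum to 4 (valence 4) → 0 H
  atom 9: C, bond orders sum to 1 (valence 4) → 3 H
  atom 10: C, bond orders sum to 4 (valence 4) → 0 H
  atom 11: C, bond orders sum to 1 (valence 4) → 3 H
  atom 12: C, bond orders sum to 4 (valence 4) → 0 H
  atom 13: C, bond orders sum to 4 (valence 4) → 0 H
  atom 14: O, bond orders sum to 2 (valence 2) → 0 H
  atom 15: N, bond orders sum to 1 (valence 3) → 2 H
Totals → C:10, H:12, N:2, O:3.

C10H12N2O3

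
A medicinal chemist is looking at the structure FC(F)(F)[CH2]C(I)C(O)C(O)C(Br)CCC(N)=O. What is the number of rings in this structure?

0

In SMILES, each pair of matching ring-closure digits denotes one ring-closing bond; the number of such bonds equals the number of independent rings.
Ring-closure bonds here: 0.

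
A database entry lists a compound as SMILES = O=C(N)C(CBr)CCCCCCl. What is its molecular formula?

Walk through each heavy atom and fill implicit hydrogens from standard valence (C 4, N 3, O 2, S 2, halogen 1):
  atom 1: O, bond orders sum to 2 (valence 2) → 0 H
  atom 2: C, bond orders sum to 4 (valence 4) → 0 H
  atom 3: N, bond orders sum to 1 (valence 3) → 2 H
  atom 4: C, bond orders sum to 3 (valence 4) → 1 H
  atom 5: C, bond orders sum to 2 (valence 4) → 2 H
  atom 6: Br (halogen, monovalent) → 0 H
  atom 7: C, bond orders sum to 2 (valence 4) → 2 H
  atom 8: C, bond orders sum to 2 (valence 4) → 2 H
  atom 9: C, bond orders sum to 2 (valence 4) → 2 H
  atom 10: C, bond orders sum to 2 (valence 4) → 2 H
  atom 11: C, bond orders sum to 2 (valence 4) → 2 H
  atom 12: Cl (halogen, monovalent) → 0 H
Totals → C:8, H:15, Br:1, Cl:1, N:1, O:1.

C8H15BrClNO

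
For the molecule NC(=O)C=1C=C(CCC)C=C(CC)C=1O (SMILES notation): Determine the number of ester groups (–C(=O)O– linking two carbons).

Scan the SMILES for the ester motif — none present.
Groups that are present: 1 amide, 1 hydroxyl.

0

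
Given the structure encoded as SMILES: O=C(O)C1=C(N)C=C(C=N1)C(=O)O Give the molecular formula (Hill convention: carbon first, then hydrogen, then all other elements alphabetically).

Walk through each heavy atom and fill implicit hydrogens from standard valence (C 4, N 3, O 2, S 2, halogen 1):
  atom 1: O, bond orders sum to 2 (valence 2) → 0 H
  atom 2: C, bond orders sum to 4 (valence 4) → 0 H
  atom 3: O, bond orders sum to 1 (valence 2) → 1 H
  atom 4: C, bond orders sum to 4 (valence 4) → 0 H
  atom 5: C, bond orders sum to 4 (valence 4) → 0 H
  atom 6: N, bond orders sum to 1 (valence 3) → 2 H
  atom 7: C, bond orders sum to 3 (valence 4) → 1 H
  atom 8: C, bond orders sum to 4 (valence 4) → 0 H
  atom 9: C, bond orders sum to 3 (valence 4) → 1 H
  atom 10: N, bond orders sum to 3 (valence 3) → 0 H
  atom 11: C, bond orders sum to 4 (valence 4) → 0 H
  atom 12: O, bond orders sum to 2 (valence 2) → 0 H
  atom 13: O, bond orders sum to 1 (valence 2) → 1 H
Totals → C:7, H:6, N:2, O:4.

C7H6N2O4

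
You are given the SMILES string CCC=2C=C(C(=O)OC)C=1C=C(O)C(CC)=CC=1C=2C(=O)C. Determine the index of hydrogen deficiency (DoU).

9

Degree of unsaturation = (number of rings) + (number of π bonds).
Ring closures in the SMILES: 2.
π bonds: 7 double bonds (each 1 DoU) → 7 DoU from unsaturation.
Total DoU = 2 + 7 = 9.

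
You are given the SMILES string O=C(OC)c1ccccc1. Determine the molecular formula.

C8H8O2

Walk through each heavy atom and fill implicit hydrogens from standard valence (C 4, N 3, O 2, S 2, halogen 1); for lowercase aromatic atoms, an aromatic c carries 1 H when it has two neighbours and 0 H with three, and aromatic n carries 0 H:
  atom 1: O, bond orders sum to 2 (valence 2) → 0 H
  atom 2: C, bond orders sum to 4 (valence 4) → 0 H
  atom 3: O, bond orders sum to 2 (valence 2) → 0 H
  atom 4: C, bond orders sum to 1 (valence 4) → 3 H
  atom 5: aromatic c, 3 neighbours → 0 H
  atom 6: aromatic c, 2 neighbours → 1 H
  atom 7: aromatic c, 2 neighbours → 1 H
  atom 8: aromatic c, 2 neighbours → 1 H
  atom 9: aromatic c, 2 neighbours → 1 H
  atom 10: aromatic c, 2 neighbours → 1 H
Totals → C:8, H:8, O:2.
In Hill order: C8H8O2.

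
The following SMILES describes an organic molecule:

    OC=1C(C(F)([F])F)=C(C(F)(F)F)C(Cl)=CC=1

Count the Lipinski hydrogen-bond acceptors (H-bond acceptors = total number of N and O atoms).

N atoms: 0; O atoms: 1.
Lipinski HBA = 0 + 1 = 1.

1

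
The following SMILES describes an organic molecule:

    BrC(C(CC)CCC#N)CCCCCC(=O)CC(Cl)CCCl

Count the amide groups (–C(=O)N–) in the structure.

Scan the SMILES for the amide motif — none present.
Groups that are present: 1 ketone, 1 nitrile.

0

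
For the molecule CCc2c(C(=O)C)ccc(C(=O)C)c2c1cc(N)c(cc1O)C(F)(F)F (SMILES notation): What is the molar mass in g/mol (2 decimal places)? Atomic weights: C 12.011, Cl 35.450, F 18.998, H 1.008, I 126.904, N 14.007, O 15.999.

365.35 g/mol

First, the molecular formula is C19H18F3NO3 (counting implicit H from valence).
  C: 19 × 12.011 = 228.209
  F: 3 × 18.998 = 56.994
  H: 18 × 1.008 = 18.144
  N: 1 × 14.007 = 14.007
  O: 3 × 15.999 = 47.997
Sum: 19×12.011 + 3×18.998 + 18×1.008 + 1×14.007 + 3×15.999 = 365.351 → 365.35 g/mol.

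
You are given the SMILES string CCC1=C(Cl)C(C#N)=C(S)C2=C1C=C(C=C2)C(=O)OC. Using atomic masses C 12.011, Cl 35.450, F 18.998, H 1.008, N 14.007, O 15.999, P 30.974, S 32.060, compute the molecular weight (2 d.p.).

First, the molecular formula is C15H12ClNO2S (counting implicit H from valence).
  C: 15 × 12.011 = 180.165
  Cl: 1 × 35.450 = 35.450
  H: 12 × 1.008 = 12.096
  N: 1 × 14.007 = 14.007
  O: 2 × 15.999 = 31.998
  S: 1 × 32.060 = 32.060
Sum: 15×12.011 + 1×35.450 + 12×1.008 + 1×14.007 + 2×15.999 + 1×32.060 = 305.776 → 305.78 g/mol.

305.78 g/mol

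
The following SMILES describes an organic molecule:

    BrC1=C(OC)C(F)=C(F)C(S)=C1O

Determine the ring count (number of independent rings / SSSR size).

In SMILES, each pair of matching ring-closure digits denotes one ring-closing bond; the number of such bonds equals the number of independent rings.
Ring-closure bonds here: 1.

1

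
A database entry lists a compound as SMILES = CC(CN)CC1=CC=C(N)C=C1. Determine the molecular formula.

C10H16N2

Walk through each heavy atom and fill implicit hydrogens from standard valence (C 4, N 3, O 2, S 2, halogen 1):
  atom 1: C, bond orders sum to 1 (valence 4) → 3 H
  atom 2: C, bond orders sum to 3 (valence 4) → 1 H
  atom 3: C, bond orders sum to 2 (valence 4) → 2 H
  atom 4: N, bond orders sum to 1 (valence 3) → 2 H
  atom 5: C, bond orders sum to 2 (valence 4) → 2 H
  atom 6: C, bond orders sum to 4 (valence 4) → 0 H
  atom 7: C, bond orders sum to 3 (valence 4) → 1 H
  atom 8: C, bond orders sum to 3 (valence 4) → 1 H
  atom 9: C, bond orders sum to 4 (valence 4) → 0 H
  atom 10: N, bond orders sum to 1 (valence 3) → 2 H
  atom 11: C, bond orders sum to 3 (valence 4) → 1 H
  atom 12: C, bond orders sum to 3 (valence 4) → 1 H
Totals → C:10, H:16, N:2.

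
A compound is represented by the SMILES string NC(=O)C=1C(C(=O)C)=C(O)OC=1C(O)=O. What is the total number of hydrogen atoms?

Walk through each heavy atom and fill implicit hydrogens from standard valence (C 4, N 3, O 2, S 2, halogen 1):
  atom 1: N, bond orders sum to 1 (valence 3) → 2 H
  atom 2: C, bond orders sum to 4 (valence 4) → 0 H
  atom 3: O, bond orders sum to 2 (valence 2) → 0 H
  atom 4: C, bond orders sum to 4 (valence 4) → 0 H
  atom 5: C, bond orders sum to 4 (valence 4) → 0 H
  atom 6: C, bond orders sum to 4 (valence 4) → 0 H
  atom 7: O, bond orders sum to 2 (valence 2) → 0 H
  atom 8: C, bond orders sum to 1 (valence 4) → 3 H
  atom 9: C, bond orders sum to 4 (valence 4) → 0 H
  atom 10: O, bond orders sum to 1 (valence 2) → 1 H
  atom 11: O, bond orders sum to 2 (valence 2) → 0 H
  atom 12: C, bond orders sum to 4 (valence 4) → 0 H
  atom 13: C, bond orders sum to 4 (valence 4) → 0 H
  atom 14: O, bond orders sum to 1 (valence 2) → 1 H
  atom 15: O, bond orders sum to 2 (valence 2) → 0 H
Total hydrogens: 7.

7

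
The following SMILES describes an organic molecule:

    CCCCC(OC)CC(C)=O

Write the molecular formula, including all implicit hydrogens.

C9H18O2

Walk through each heavy atom and fill implicit hydrogens from standard valence (C 4, N 3, O 2, S 2, halogen 1):
  atom 1: C, bond orders sum to 1 (valence 4) → 3 H
  atom 2: C, bond orders sum to 2 (valence 4) → 2 H
  atom 3: C, bond orders sum to 2 (valence 4) → 2 H
  atom 4: C, bond orders sum to 2 (valence 4) → 2 H
  atom 5: C, bond orders sum to 3 (valence 4) → 1 H
  atom 6: O, bond orders sum to 2 (valence 2) → 0 H
  atom 7: C, bond orders sum to 1 (valence 4) → 3 H
  atom 8: C, bond orders sum to 2 (valence 4) → 2 H
  atom 9: C, bond orders sum to 4 (valence 4) → 0 H
  atom 10: C, bond orders sum to 1 (valence 4) → 3 H
  atom 11: O, bond orders sum to 2 (valence 2) → 0 H
Totals → C:9, H:18, O:2.
In Hill order: C9H18O2.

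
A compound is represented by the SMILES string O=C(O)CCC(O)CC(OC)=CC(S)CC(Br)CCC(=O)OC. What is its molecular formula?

C15H25BrO6S

Walk through each heavy atom and fill implicit hydrogens from standard valence (C 4, N 3, O 2, S 2, halogen 1):
  atom 1: O, bond orders sum to 2 (valence 2) → 0 H
  atom 2: C, bond orders sum to 4 (valence 4) → 0 H
  atom 3: O, bond orders sum to 1 (valence 2) → 1 H
  atom 4: C, bond orders sum to 2 (valence 4) → 2 H
  atom 5: C, bond orders sum to 2 (valence 4) → 2 H
  atom 6: C, bond orders sum to 3 (valence 4) → 1 H
  atom 7: O, bond orders sum to 1 (valence 2) → 1 H
  atom 8: C, bond orders sum to 2 (valence 4) → 2 H
  atom 9: C, bond orders sum to 4 (valence 4) → 0 H
  atom 10: O, bond orders sum to 2 (valence 2) → 0 H
  atom 11: C, bond orders sum to 1 (valence 4) → 3 H
  atom 12: C, bond orders sum to 3 (valence 4) → 1 H
  atom 13: C, bond orders sum to 3 (valence 4) → 1 H
  atom 14: S, bond orders sum to 1 (valence 2) → 1 H
  atom 15: C, bond orders sum to 2 (valence 4) → 2 H
  atom 16: C, bond orders sum to 3 (valence 4) → 1 H
  atom 17: Br (halogen, monovalent) → 0 H
  atom 18: C, bond orders sum to 2 (valence 4) → 2 H
  atom 19: C, bond orders sum to 2 (valence 4) → 2 H
  atom 20: C, bond orders sum to 4 (valence 4) → 0 H
  atom 21: O, bond orders sum to 2 (valence 2) → 0 H
  atom 22: O, bond orders sum to 2 (valence 2) → 0 H
  atom 23: C, bond orders sum to 1 (valence 4) → 3 H
Totals → C:15, H:25, Br:1, O:6, S:1.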